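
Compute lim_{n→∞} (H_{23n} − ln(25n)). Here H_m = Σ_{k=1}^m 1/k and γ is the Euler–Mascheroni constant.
lim = ln(23/25) + γ

By Euler-Maclaurin, H_m = ln m + γ + O(1/m). So
  H_{23n} − ln(25n) = ln(23n) + γ − ln(25n) + O(1/n)
                       = ln(23/25) + γ + O(1/n).
Hence the limit is ln(23/25) + γ.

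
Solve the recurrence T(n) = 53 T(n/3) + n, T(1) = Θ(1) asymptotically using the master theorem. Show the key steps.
T(n) = Θ(n^(log_3 53))

Master theorem: compare f(n) = n to n^(log_3 53) where log_3 53 ≈ 3.614. Since 1 < log_3 53, we have f(n) = O(n^(log_3 53 − ε)) for some ε > 0 — Case 1. Hence T(n) = Θ(n^(log_3 53)).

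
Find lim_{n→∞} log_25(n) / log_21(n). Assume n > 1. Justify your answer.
lim = ln(21) / ln(25) = log_25(21)

Change of base: log_25(n) = ln n / ln 25 and log_21(n) = ln n / ln 21. The ratio is (ln n / ln 25) · (ln 21 / ln n) = ln 21 / ln 25, a constant independent of n. So the limit is ln 21 / ln 25 = log_25(21).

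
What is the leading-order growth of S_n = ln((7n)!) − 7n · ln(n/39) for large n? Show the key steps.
S_n ~ 7n · (ln 273 − 1) + O(ln n)

Stirling: ln((7n)!) = 7n ln(7n) − 7n + O(ln n).
  S_n = 7n ln(7n) − 7n − 7n ln(n/39) + O(ln n)
      = 7n ln(7n) − 7n ln n + 7n ln 39 − 7n + O(ln n)
      = 7n ln 7 + 7n ln 39 − 7n + O(ln n)
      = 7n (ln 273 − 1) + O(ln n).
Numerically ln(273) − 1 ≈ 4.6095.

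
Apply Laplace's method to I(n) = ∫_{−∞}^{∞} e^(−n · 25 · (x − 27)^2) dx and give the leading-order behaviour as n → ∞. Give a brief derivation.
I(n) = sqrt(π/(25n))

Here φ(x) = 25 · (x − 27)^2 has its unique minimum at x* = 27 with φ(x*) = 0 and φ''(x*) = 50. Laplace's method gives
  I(n) ~ e^(−n φ(x*)) · sqrt(2π / (n · φ''(x*))) = sqrt(2π / (50n)) = sqrt(π/(25n)).
This is exact: substituting u = (x − 27)·sqrt(25n) gives I(n) = (1/sqrt(25n)) ∫_{−∞}^{∞} e^(−u^2) du = sqrt(π/(25n)).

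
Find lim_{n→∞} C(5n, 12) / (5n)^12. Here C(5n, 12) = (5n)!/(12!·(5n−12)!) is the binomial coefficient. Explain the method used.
lim = 1/12! = 1/479001600

With N = 5n → ∞: C(N, 12) / N^12 = [N(N−1)…(N−11)] / (12! · N^12) = (1/12!) · 1 · (1 − 1/(5n)) · … · (1 − 11/(5n)). Each factor → 1 as N → ∞, so the limit is 1/12! = 1/479001600.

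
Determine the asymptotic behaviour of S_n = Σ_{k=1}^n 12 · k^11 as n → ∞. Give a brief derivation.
S_n ~ n^12

By integral comparison (Euler-Maclaurin), Σ_{k=1}^n 12 · k^11 = 12 · ∫_0^n x^11 dx + O(n^11) = 12 · n^12/12 = n^12 + O(n^11). (Equivalently, Faulhaber's formula gives the same leading term.)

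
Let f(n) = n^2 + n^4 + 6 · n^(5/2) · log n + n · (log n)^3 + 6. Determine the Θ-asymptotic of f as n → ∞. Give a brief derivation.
f(n) ∈ Θ(n^4)

Compare the terms by growth order. For large n, n^a · (log n)^b dominates n^a' · (log n)^b' iff a > a', or (a = a' and b > b'). Ranking the 5 terms shows the dominant one is n^4. Hence f(n) ∈ Θ(n^4).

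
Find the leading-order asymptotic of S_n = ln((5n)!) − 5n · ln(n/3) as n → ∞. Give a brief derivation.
S_n ~ 5n · (ln 15 − 1) + O(ln n)

Stirling: ln((5n)!) = 5n ln(5n) − 5n + O(ln n).
  S_n = 5n ln(5n) − 5n − 5n ln(n/3) + O(ln n)
      = 5n ln(5n) − 5n ln n + 5n ln 3 − 5n + O(ln n)
      = 5n ln 5 + 5n ln 3 − 5n + O(ln n)
      = 5n (ln 15 − 1) + O(ln n).
Numerically ln(15) − 1 ≈ 1.7081.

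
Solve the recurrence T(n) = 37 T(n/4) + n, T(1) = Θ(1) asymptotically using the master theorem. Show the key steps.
T(n) = Θ(n^(log_4 37))

Master theorem: compare f(n) = n to n^(log_4 37) where log_4 37 ≈ 2.605. Since 1 < log_4 37, we have f(n) = O(n^(log_4 37 − ε)) for some ε > 0 — Case 1. Hence T(n) = Θ(n^(log_4 37)).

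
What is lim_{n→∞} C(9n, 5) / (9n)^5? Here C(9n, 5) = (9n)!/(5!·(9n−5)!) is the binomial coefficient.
lim = 1/5! = 1/120

With N = 9n → ∞: C(N, 5) / N^5 = [N(N−1)…(N−4)] / (5! · N^5) = (1/5!) · 1 · (1 − 1/(9n)) · (1 − 2/(9n)) · (1 − 3/(9n)) · (1 − 4/(9n)). Each factor → 1 as N → ∞, so the limit is 1/5! = 1/120.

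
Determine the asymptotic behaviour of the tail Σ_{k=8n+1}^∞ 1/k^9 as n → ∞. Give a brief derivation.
Σ_{k>8n} 1/k^9 ~ 1/(8 · (8n)^8)

Compare to the integral: ∫_{8n}^∞ x^(−9) dx = [−x^(−8)/8]_{8n}^∞ = 1/((9−1)·(8n)^8). Euler-Maclaurin then gives
  Σ_{k>8n} 1/k^9 = ∫_{8n}^∞ dx/x^9 − 1/(2·(8n)^9) + O(1/(8n)^10).
(Equivalently this is ζ(9) − Σ_{k≤8n} 1/k^9.)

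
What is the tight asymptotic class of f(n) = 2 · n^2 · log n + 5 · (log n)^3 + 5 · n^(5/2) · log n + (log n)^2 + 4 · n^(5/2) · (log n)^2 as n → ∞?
f(n) ∈ Θ(n^(5/2) · (log n)^2)

Compare the terms by growth order. For large n, n^a · (log n)^b dominates n^a' · (log n)^b' iff a > a', or (a = a' and b > b'). Ranking the 5 terms shows the dominant one is 4 · n^(5/2) · (log n)^2. Hence f(n) ∈ Θ(n^(5/2) · (log n)^2).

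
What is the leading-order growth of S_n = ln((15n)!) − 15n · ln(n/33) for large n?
S_n ~ 15n · (ln 495 − 1) + O(ln n)

Stirling: ln((15n)!) = 15n ln(15n) − 15n + O(ln n).
  S_n = 15n ln(15n) − 15n − 15n ln(n/33) + O(ln n)
      = 15n ln(15n) − 15n ln n + 15n ln 33 − 15n + O(ln n)
      = 15n ln 15 + 15n ln 33 − 15n + O(ln n)
      = 15n (ln 495 − 1) + O(ln n).
Numerically ln(495) − 1 ≈ 5.2046.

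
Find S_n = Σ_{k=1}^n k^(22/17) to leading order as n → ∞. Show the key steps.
S_n ~ (17/39) · n^(39/17)

Integral comparison: Σ_{k=1}^n k^(22/17) = ∫_0^n x^(22/17) dx + O(n^(22/17)). The integral is n^(1 + 22/17) / (1 + 22/17) = n^((22+17)/17) / ((22+17)/17) = (17/39) · n^(39/17).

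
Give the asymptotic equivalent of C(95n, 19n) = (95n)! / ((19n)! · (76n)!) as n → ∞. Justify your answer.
C(95n, 19n) ~ (3125/256)^(19n) · sqrt(5/(8π·19n))

Write N = 19n. Apply Stirling to each factorial:
  (5N)! ~ sqrt(2π·5N) · (5N/e)^(5N),
  N! ~ sqrt(2π N) · (N/e)^N,
  (4N)! ~ sqrt(2π·4N) · (4N/e)^(4N).
The exponential factors combine to (5N)^(5N) / (N^N · (4N)^(4N)) = 5^(5N)/4^(4N) = (5^5/4^4)^N = (3125/256)^N.
The square-root prefactors combine to sqrt(2π·5N) / (sqrt(2π N)·sqrt(2π·4N)) = sqrt(5 / (2π·4·N)) = sqrt(5/(8π·19n)).
Substituting N = 19n: C(95n, 19n) ~ (3125/256)^(19n) · sqrt(5/(8π·19n)).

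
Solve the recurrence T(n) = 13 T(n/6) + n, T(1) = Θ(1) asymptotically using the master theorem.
T(n) = Θ(n^(log_6 13))

Master theorem: compare f(n) = n to n^(log_6 13) where log_6 13 ≈ 1.432. Since 1 < log_6 13, we have f(n) = O(n^(log_6 13 − ε)) for some ε > 0 — Case 1. Hence T(n) = Θ(n^(log_6 13)).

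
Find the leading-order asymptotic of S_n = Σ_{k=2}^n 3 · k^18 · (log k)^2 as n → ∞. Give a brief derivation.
S_n ~ 3 · n^19 · (log n)^2 / 19

By integral comparison, S_n = ∫_1^n 3 · x^18 · (log x)^2 dx + O(n^18 · (log n)^2). For the integral, the leading term of ∫_1^n x^18 (log x)^2 dx is n^19/19 · (log n)^2 (by repeated integration by parts; each step lowers the log-exponent and produces a relatively O(1/log n) correction). Hence S_n ~ 3 · n^19 · (log n)^2 / 19.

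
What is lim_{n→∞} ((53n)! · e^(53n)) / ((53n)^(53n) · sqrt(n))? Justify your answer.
lim = sqrt(2π·53)

Stirling: (53n)! ~ sqrt(2π·53n) · (53n/e)^(53n). Hence
  (53n)! · e^(53n) / (53n)^(53n) ~ sqrt(2π·53n).
Dividing by sqrt(n): sqrt(2π·53n) / sqrt(n) = sqrt(2π·53) · n^((1−1)/2), so the limit is sqrt(2π·53).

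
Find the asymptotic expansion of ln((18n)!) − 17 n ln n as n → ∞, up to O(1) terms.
ln((18n)!) − 17 n ln n = n ln n + 18(ln 18 − 1) n + (1/2) ln(2π·18n) + O(1/n)

Stirling: ln((18n)!) = 18n ln(18n) − 18n + (1/2) ln(2π·18n) + O(1/n).
Expand 18n ln(18n) = 18n (ln n + ln 18) = 18n ln n + 18n ln 18.
Subtract 17n ln n: leading term is (18 − 17) n ln n = n ln n. The next term is 18n ln 18 − 18n = 18(ln 18 − 1) n. Then the (1/2) ln(2π·18n) correction.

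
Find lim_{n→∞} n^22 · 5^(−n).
lim = 0

Exponentials with base > 1 dominate every fixed polynomial: for any fixed c, n^c / 5^n → 0 as n → ∞ (e.g. by the ratio test, or by writing 5^n = e^(n ln 5) and noting e^(n ln 5) / n^c → ∞). Hence n^22 · 5^(−n) = n^22 / 5^n → 0.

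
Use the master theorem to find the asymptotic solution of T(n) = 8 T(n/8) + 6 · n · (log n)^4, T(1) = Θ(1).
T(n) = Θ(n · (log n)^5)

Here log_8 8 = 1 and f(n) = 6 · n · (log n)^4 = Θ(n^(log_8 8) · (log n)^4). This is the extended Case 2 of the master theorem (f matches the critical exponent up to log factors), giving T(n) = Θ(n^(log_8 8) · (log n)^(4+1)) = Θ(n · (log n)^5).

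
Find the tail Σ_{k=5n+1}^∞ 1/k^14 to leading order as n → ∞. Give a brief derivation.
Σ_{k>5n} 1/k^14 ~ 1/(13 · (5n)^13)

Compare to the integral: ∫_{5n}^∞ x^(−14) dx = [−x^(−13)/13]_{5n}^∞ = 1/((14−1)·(5n)^13). Euler-Maclaurin then gives
  Σ_{k>5n} 1/k^14 = ∫_{5n}^∞ dx/x^14 − 1/(2·(5n)^14) + O(1/(5n)^15).
(Equivalently this is ζ(14) − Σ_{k≤5n} 1/k^14.)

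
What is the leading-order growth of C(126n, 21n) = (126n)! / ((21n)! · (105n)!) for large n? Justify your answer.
C(126n, 21n) ~ (46656/3125)^(21n) · sqrt(3/(5π·21n))

Write N = 21n. Apply Stirling to each factorial:
  (6N)! ~ sqrt(2π·6N) · (6N/e)^(6N),
  N! ~ sqrt(2π N) · (N/e)^N,
  (5N)! ~ sqrt(2π·5N) · (5N/e)^(5N).
The exponential factors combine to (6N)^(6N) / (N^N · (5N)^(5N)) = 6^(6N)/5^(5N) = (6^6/5^5)^N = (46656/3125)^N.
The square-root prefactors combine to sqrt(2π·6N) / (sqrt(2π N)·sqrt(2π·5N)) = sqrt(6 / (2π·5·N)) = sqrt(3/(5π·21n)).
Substituting N = 21n: C(126n, 21n) ~ (46656/3125)^(21n) · sqrt(3/(5π·21n)).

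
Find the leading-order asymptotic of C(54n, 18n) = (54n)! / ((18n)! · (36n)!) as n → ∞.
C(54n, 18n) ~ (27/4)^(18n) · sqrt(3/(4π·18n))

Write N = 18n. Apply Stirling to each factorial:
  (3N)! ~ sqrt(2π·3N) · (3N/e)^(3N),
  N! ~ sqrt(2π N) · (N/e)^N,
  (2N)! ~ sqrt(2π·2N) · (2N/e)^(2N).
The exponential factors combine to (3N)^(3N) / (N^N · (2N)^(2N)) = 3^(3N)/2^(2N) = (3^3/2^2)^N = (27/4)^N.
The square-root prefactors combine to sqrt(2π·3N) / (sqrt(2π N)·sqrt(2π·2N)) = sqrt(3 / (2π·2·N)) = sqrt(3/(4π·18n)).
Substituting N = 18n: C(54n, 18n) ~ (27/4)^(18n) · sqrt(3/(4π·18n)).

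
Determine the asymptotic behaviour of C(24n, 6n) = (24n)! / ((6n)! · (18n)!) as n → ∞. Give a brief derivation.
C(24n, 6n) ~ (256/27)^(6n) · sqrt(2/(3π·6n))

Write N = 6n. Apply Stirling to each factorial:
  (4N)! ~ sqrt(2π·4N) · (4N/e)^(4N),
  N! ~ sqrt(2π N) · (N/e)^N,
  (3N)! ~ sqrt(2π·3N) · (3N/e)^(3N).
The exponential factors combine to (4N)^(4N) / (N^N · (3N)^(3N)) = 4^(4N)/3^(3N) = (4^4/3^3)^N = (256/27)^N.
The square-root prefactors combine to sqrt(2π·4N) / (sqrt(2π N)·sqrt(2π·3N)) = sqrt(4 / (2π·3·N)) = sqrt(2/(3π·6n)).
Substituting N = 6n: C(24n, 6n) ~ (256/27)^(6n) · sqrt(2/(3π·6n)).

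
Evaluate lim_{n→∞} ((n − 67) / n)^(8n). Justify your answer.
lim = e^(−536)

Rewrite as (1 − 67/n)^(8n). By the standard limit (1 + x/n)^n → e^x, we have (1 − 67/n)^n → e^(−67), and raising to the 8th power gives e^(−536).
More precisely, ln[(1 − 67/n)^(8n)] = 8n · ln(1 − 67/n) = 8n · (-67/n + O(1/n^2)) = -536 + O(1/n) → -536.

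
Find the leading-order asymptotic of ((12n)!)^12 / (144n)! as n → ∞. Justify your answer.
((12n)!)^12/(144n)! ~ ((2π·12n)^(11/2) / sqrt(12)) · 12^(−12·12n)  →  0

Write N = 12n. Stirling: N! ~ sqrt(2π N)(N/e)^N and (12N)! ~ sqrt(2π·12N)·(12N/e)^(12N).
  (N!)^12/(12N)! ~ (2π N)^(12/2) (N/e)^(12N) / [sqrt(2π·12N) (12N/e)^(12N)]
     = (2π N)^(12/2) / sqrt(2π·12N) · (N/(12N))^(12N)
     = (2π N)^((12−1)/2) / sqrt(12) · 12^(−12N).
Since 12^12 > 1, the factor 12^(−12N) decays exponentially, so the ratio → 0. Substituting N = 12n gives the stated form.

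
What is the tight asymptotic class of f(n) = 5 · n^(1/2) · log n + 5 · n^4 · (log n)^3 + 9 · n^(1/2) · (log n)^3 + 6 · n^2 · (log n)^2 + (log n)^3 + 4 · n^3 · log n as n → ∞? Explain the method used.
f(n) ∈ Θ(n^4 · (log n)^3)

Compare the terms by growth order. For large n, n^a · (log n)^b dominates n^a' · (log n)^b' iff a > a', or (a = a' and b > b'). Ranking the 6 terms shows the dominant one is 5 · n^4 · (log n)^3. Hence f(n) ∈ Θ(n^4 · (log n)^3).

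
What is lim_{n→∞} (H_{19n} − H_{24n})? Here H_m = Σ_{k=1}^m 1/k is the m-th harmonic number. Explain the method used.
lim = ln(19/24)

Euler-Maclaurin gives H_m = ln m + γ + 1/(2m) + O(1/m^2). The γ and O(1/m) terms cancel in the difference:
  H_{19n} − H_{24n} = ln(19n) − ln(24n) + O(1/n) = ln(19/24) + O(1/n).
Hence the limit is ln(19/24).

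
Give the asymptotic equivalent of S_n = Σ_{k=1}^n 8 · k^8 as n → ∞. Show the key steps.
S_n ~ 8 · n^9 / 9

By integral comparison (Euler-Maclaurin), Σ_{k=1}^n 8 · k^8 = 8 · ∫_0^n x^8 dx + O(n^8) = 8 · n^9/9 + O(n^8). (Equivalently, Faulhaber's formula gives the same leading term.)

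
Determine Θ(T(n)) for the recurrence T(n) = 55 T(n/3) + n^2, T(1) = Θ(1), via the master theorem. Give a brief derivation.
T(n) = Θ(n^(log_3 55))

Master theorem: compare f(n) = n^2 to n^(log_3 55) where log_3 55 ≈ 3.648. Since 2 < log_3 55, we have f(n) = O(n^(log_3 55 − ε)) for some ε > 0 — Case 1. Hence T(n) = Θ(n^(log_3 55)).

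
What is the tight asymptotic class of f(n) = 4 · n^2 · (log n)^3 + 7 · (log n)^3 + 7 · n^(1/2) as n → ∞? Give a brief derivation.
f(n) ∈ Θ(n^2 · (log n)^3)

Compare the terms by growth order. For large n, n^a · (log n)^b dominates n^a' · (log n)^b' iff a > a', or (a = a' and b > b'). Ranking the 3 terms shows the dominant one is 4 · n^2 · (log n)^3. Hence f(n) ∈ Θ(n^2 · (log n)^3).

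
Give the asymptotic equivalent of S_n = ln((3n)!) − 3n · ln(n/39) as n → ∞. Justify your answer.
S_n ~ 3n · (ln 117 − 1) + O(ln n)

Stirling: ln((3n)!) = 3n ln(3n) − 3n + O(ln n).
  S_n = 3n ln(3n) − 3n − 3n ln(n/39) + O(ln n)
      = 3n ln(3n) − 3n ln n + 3n ln 39 − 3n + O(ln n)
      = 3n ln 3 + 3n ln 39 − 3n + O(ln n)
      = 3n (ln 117 − 1) + O(ln n).
Numerically ln(117) − 1 ≈ 3.7622.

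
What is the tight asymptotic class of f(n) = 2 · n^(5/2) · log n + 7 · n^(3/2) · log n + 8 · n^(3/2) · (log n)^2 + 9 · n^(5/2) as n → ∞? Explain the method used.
f(n) ∈ Θ(n^(5/2) · log n)

Compare the terms by growth order. For large n, n^a · (log n)^b dominates n^a' · (log n)^b' iff a > a', or (a = a' and b > b'). Ranking the 4 terms shows the dominant one is 2 · n^(5/2) · log n. Hence f(n) ∈ Θ(n^(5/2) · log n).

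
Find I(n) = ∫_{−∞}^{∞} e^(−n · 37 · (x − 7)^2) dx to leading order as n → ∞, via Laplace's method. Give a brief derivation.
I(n) = sqrt(π/(37n))

Here φ(x) = 37 · (x − 7)^2 has its unique minimum at x* = 7 with φ(x*) = 0 and φ''(x*) = 74. Laplace's method gives
  I(n) ~ e^(−n φ(x*)) · sqrt(2π / (n · φ''(x*))) = sqrt(2π / (74n)) = sqrt(π/(37n)).
This is exact: substituting u = (x − 7)·sqrt(37n) gives I(n) = (1/sqrt(37n)) ∫_{−∞}^{∞} e^(−u^2) du = sqrt(π/(37n)).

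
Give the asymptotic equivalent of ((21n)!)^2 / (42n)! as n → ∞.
((21n)!)^2/(42n)! ~ ((2π·21n)^(1/2) / sqrt(2)) · 2^(−2·21n)  →  0

Write N = 21n. Stirling: N! ~ sqrt(2π N)(N/e)^N and (2N)! ~ sqrt(2π·2N)·(2N/e)^(2N).
  (N!)^2/(2N)! ~ (2π N)^(2/2) (N/e)^(2N) / [sqrt(2π·2N) (2N/e)^(2N)]
     = (2π N)^(2/2) / sqrt(2π·2N) · (N/(2N))^(2N)
     = (2π N)^((2−1)/2) / sqrt(2) · 2^(−2N).
Since 2^2 > 1, the factor 2^(−2N) decays exponentially, so the ratio → 0. Substituting N = 21n gives the stated form.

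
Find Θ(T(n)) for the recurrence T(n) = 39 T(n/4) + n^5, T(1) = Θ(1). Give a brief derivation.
T(n) = Θ(n^5)

log_4 39 ≈ 2.643. f(n) = n^5 dominates n^(log_4 39) since 5 > 2.643, and the regularity condition a·f(n/b) = 39·(n/4)^5 = (39/1024)·n^5 ≤ c·f(n) holds with c = 39/1024 ≈ 0.0381 < 1. So this is Case 3: T(n) = Θ(f(n)) = Θ(n^5).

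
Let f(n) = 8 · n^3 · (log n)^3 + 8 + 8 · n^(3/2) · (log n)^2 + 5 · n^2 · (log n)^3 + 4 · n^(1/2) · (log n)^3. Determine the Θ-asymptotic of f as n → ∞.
f(n) ∈ Θ(n^3 · (log n)^3)

Compare the terms by growth order. For large n, n^a · (log n)^b dominates n^a' · (log n)^b' iff a > a', or (a = a' and b > b'). Ranking the 5 terms shows the dominant one is 8 · n^3 · (log n)^3. Hence f(n) ∈ Θ(n^3 · (log n)^3).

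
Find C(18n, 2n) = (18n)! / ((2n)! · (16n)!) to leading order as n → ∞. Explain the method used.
C(18n, 2n) ~ (387420489/16777216)^(2n) · sqrt(9/(16π·2n))

Write N = 2n. Apply Stirling to each factorial:
  (9N)! ~ sqrt(2π·9N) · (9N/e)^(9N),
  N! ~ sqrt(2π N) · (N/e)^N,
  (8N)! ~ sqrt(2π·8N) · (8N/e)^(8N).
The exponential factors combine to (9N)^(9N) / (N^N · (8N)^(8N)) = 9^(9N)/8^(8N) = (9^9/8^8)^N = (387420489/16777216)^N.
The square-root prefactors combine to sqrt(2π·9N) / (sqrt(2π N)·sqrt(2π·8N)) = sqrt(9 / (2π·8·N)) = sqrt(9/(16π·2n)).
Substituting N = 2n: C(18n, 2n) ~ (387420489/16777216)^(2n) · sqrt(9/(16π·2n)).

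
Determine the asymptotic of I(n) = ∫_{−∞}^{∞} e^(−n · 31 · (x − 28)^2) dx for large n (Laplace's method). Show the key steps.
I(n) = sqrt(π/(31n))

Here φ(x) = 31 · (x − 28)^2 has its unique minimum at x* = 28 with φ(x*) = 0 and φ''(x*) = 62. Laplace's method gives
  I(n) ~ e^(−n φ(x*)) · sqrt(2π / (n · φ''(x*))) = sqrt(2π / (62n)) = sqrt(π/(31n)).
This is exact: substituting u = (x − 28)·sqrt(31n) gives I(n) = (1/sqrt(31n)) ∫_{−∞}^{∞} e^(−u^2) du = sqrt(π/(31n)).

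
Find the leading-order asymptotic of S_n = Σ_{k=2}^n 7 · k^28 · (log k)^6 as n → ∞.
S_n ~ 7 · n^29 · (log n)^6 / 29

By integral comparison, S_n = ∫_1^n 7 · x^28 · (log x)^6 dx + O(n^28 · (log n)^6). For the integral, the leading term of ∫_1^n x^28 (log x)^6 dx is n^29/29 · (log n)^6 (by repeated integration by parts; each step lowers the log-exponent and produces a relatively O(1/log n) correction). Hence S_n ~ 7 · n^29 · (log n)^6 / 29.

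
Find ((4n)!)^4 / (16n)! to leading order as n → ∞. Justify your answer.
((4n)!)^4/(16n)! ~ ((2π·4n)^(3/2) / 2) · 4^(−4·4n)  →  0

Write N = 4n. Stirling: N! ~ sqrt(2π N)(N/e)^N and (4N)! ~ sqrt(2π·4N)·(4N/e)^(4N).
  (N!)^4/(4N)! ~ (2π N)^(4/2) (N/e)^(4N) / [sqrt(2π·4N) (4N/e)^(4N)]
     = (2π N)^(4/2) / sqrt(2π·4N) · (N/(4N))^(4N)
     = (2π N)^((4−1)/2) / 2 · 4^(−4N).
Since 4^4 > 1, the factor 4^(−4N) decays exponentially, so the ratio → 0. Substituting N = 4n gives the stated form.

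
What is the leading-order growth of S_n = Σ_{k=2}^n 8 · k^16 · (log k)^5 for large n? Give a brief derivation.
S_n ~ 8 · n^17 · (log n)^5 / 17

By integral comparison, S_n = ∫_1^n 8 · x^16 · (log x)^5 dx + O(n^16 · (log n)^5). For the integral, the leading term of ∫_1^n x^16 (log x)^5 dx is n^17/17 · (log n)^5 (by repeated integration by parts; each step lowers the log-exponent and produces a relatively O(1/log n) correction). Hence S_n ~ 8 · n^17 · (log n)^5 / 17.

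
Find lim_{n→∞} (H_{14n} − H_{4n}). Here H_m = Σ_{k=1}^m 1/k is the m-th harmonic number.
lim = ln(14/4) = ln(7/2)

Euler-Maclaurin gives H_m = ln m + γ + 1/(2m) + O(1/m^2). The γ and O(1/m) terms cancel in the difference:
  H_{14n} − H_{4n} = ln(14n) − ln(4n) + O(1/n) = ln(14/4) + O(1/n).
Hence the limit is ln(14/4) = ln(7/2).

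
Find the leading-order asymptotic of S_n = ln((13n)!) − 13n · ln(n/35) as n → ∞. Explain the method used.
S_n ~ 13n · (ln 455 − 1) + O(ln n)

Stirling: ln((13n)!) = 13n ln(13n) − 13n + O(ln n).
  S_n = 13n ln(13n) − 13n − 13n ln(n/35) + O(ln n)
      = 13n ln(13n) − 13n ln n + 13n ln 35 − 13n + O(ln n)
      = 13n ln 13 + 13n ln 35 − 13n + O(ln n)
      = 13n (ln 455 − 1) + O(ln n).
Numerically ln(455) − 1 ≈ 5.1203.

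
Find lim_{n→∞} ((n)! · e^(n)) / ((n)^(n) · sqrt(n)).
lim = sqrt(2π)

Stirling: (n)! ~ sqrt(2π·n) · (n/e)^(n). Hence
  (n)! · e^(n) / (n)^(n) ~ sqrt(2π·n).
Dividing by sqrt(n): sqrt(2π·n) / sqrt(n) = sqrt(2π) · n^((1−1)/2), so the limit is sqrt(2π).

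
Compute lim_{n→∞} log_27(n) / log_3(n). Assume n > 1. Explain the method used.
lim = ln(3) / ln(27) = log_27(3)

Change of base: log_27(n) = ln n / ln 27 and log_3(n) = ln n / ln 3. The ratio is (ln n / ln 27) · (ln 3 / ln n) = ln 3 / ln 27, a constant independent of n. So the limit is ln 3 / ln 27 = log_27(3).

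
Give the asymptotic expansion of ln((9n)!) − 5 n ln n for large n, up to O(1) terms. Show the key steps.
ln((9n)!) − 5 n ln n = 4 n ln n + 9(ln 9 − 1) n + (1/2) ln(2π·9n) + O(1/n)

Stirling: ln((9n)!) = 9n ln(9n) − 9n + (1/2) ln(2π·9n) + O(1/n).
Expand 9n ln(9n) = 9n (ln n + ln 9) = 9n ln n + 9n ln 9.
Subtract 5n ln n: leading term is (9 − 5) n ln n = 4 n ln n. The next term is 9n ln 9 − 9n = 9(ln 9 − 1) n. Then the (1/2) ln(2π·9n) correction.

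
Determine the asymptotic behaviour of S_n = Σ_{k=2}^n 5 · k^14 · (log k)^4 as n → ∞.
S_n ~ n^15 · (log n)^4 / 3

By integral comparison, S_n = ∫_1^n 5 · x^14 · (log x)^4 dx + O(n^14 · (log n)^4). For the integral, the leading term of ∫_1^n x^14 (log x)^4 dx is n^15/15 · (log n)^4 (by repeated integration by parts; each step lowers the log-exponent and produces a relatively O(1/log n) correction). Hence S_n ~ n^15 · (log n)^4 / 3.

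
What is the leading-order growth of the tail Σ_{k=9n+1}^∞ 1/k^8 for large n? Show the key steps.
Σ_{k>9n} 1/k^8 ~ 1/(7 · (9n)^7)

Compare to the integral: ∫_{9n}^∞ x^(−8) dx = [−x^(−7)/7]_{9n}^∞ = 1/((8−1)·(9n)^7). Euler-Maclaurin then gives
  Σ_{k>9n} 1/k^8 = ∫_{9n}^∞ dx/x^8 − 1/(2·(9n)^8) + O(1/(9n)^9).
(Equivalently this is ζ(8) − Σ_{k≤9n} 1/k^8.)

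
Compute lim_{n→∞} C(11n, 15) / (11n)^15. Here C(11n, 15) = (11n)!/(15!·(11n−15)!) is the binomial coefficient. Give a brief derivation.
lim = 1/15! = 1/1307674368000

With N = 11n → ∞: C(N, 15) / N^15 = [N(N−1)…(N−14)] / (15! · N^15) = (1/15!) · 1 · (1 − 1/(11n)) · … · (1 − 14/(11n)). Each factor → 1 as N → ∞, so the limit is 1/15! = 1/1307674368000.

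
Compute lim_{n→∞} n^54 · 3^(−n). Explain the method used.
lim = 0

Exponentials with base > 1 dominate every fixed polynomial: for any fixed c, n^c / 3^n → 0 as n → ∞ (e.g. by the ratio test, or by writing 3^n = e^(n ln 3) and noting e^(n ln 3) / n^c → ∞). Hence n^54 · 3^(−n) = n^54 / 3^n → 0.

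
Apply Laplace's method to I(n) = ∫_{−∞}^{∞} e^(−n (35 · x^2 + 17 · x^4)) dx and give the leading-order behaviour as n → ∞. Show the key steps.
I(n) ~ sqrt(π/(35n))

φ(x) = 35 · x^2 + 17 · x^4 has its unique global minimum at x* = 0 (since φ'(x) = 70x + 68x^3 = 0 only at x = 0 for real x with both coefficients positive, and φ → ∞ as |x| → ∞). At x* = 0, φ(0) = 0 and φ''(0) = 70. Laplace's method then gives
  I(n) ~ sqrt(2π / (n · φ''(0))) · e^(−n φ(0)) = sqrt(2π / (70n)) = sqrt(π/(35n)).
The 17 · x^4 term contributes only at subleading order (an O(1/n) relative correction).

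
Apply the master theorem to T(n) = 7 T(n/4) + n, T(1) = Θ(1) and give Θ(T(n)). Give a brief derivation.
T(n) = Θ(n^(log_4 7))

Master theorem: compare f(n) = n to n^(log_4 7) where log_4 7 ≈ 1.404. Since 1 < log_4 7, we have f(n) = O(n^(log_4 7 − ε)) for some ε > 0 — Case 1. Hence T(n) = Θ(n^(log_4 7)).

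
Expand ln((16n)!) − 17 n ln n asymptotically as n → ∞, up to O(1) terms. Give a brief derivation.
ln((16n)!) − 17 n ln n = −n ln n + 16(ln 16 − 1) n + (1/2) ln(2π·16n) + O(1/n)

Stirling: ln((16n)!) = 16n ln(16n) − 16n + (1/2) ln(2π·16n) + O(1/n).
Expand 16n ln(16n) = 16n (ln n + ln 16) = 16n ln n + 16n ln 16.
Subtract 17n ln n: leading term is (16 − 17) n ln n = −n ln n. The next term is 16n ln 16 − 16n = 16(ln 16 − 1) n. Then the (1/2) ln(2π·16n) correction.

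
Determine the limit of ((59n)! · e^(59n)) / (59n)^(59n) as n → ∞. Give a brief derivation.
lim = ∞

Stirling: (59n)! ~ sqrt(2π·59n) · (59n/e)^(59n). Hence
  (59n)! · e^(59n) / (59n)^(59n) ~ sqrt(2π·59n) = sqrt(2π·59) · sqrt(n) → ∞.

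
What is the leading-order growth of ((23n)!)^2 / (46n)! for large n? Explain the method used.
((23n)!)^2/(46n)! ~ ((2π·23n)^(1/2) / sqrt(2)) · 2^(−2·23n)  →  0

Write N = 23n. Stirling: N! ~ sqrt(2π N)(N/e)^N and (2N)! ~ sqrt(2π·2N)·(2N/e)^(2N).
  (N!)^2/(2N)! ~ (2π N)^(2/2) (N/e)^(2N) / [sqrt(2π·2N) (2N/e)^(2N)]
     = (2π N)^(2/2) / sqrt(2π·2N) · (N/(2N))^(2N)
     = (2π N)^((2−1)/2) / sqrt(2) · 2^(−2N).
Since 2^2 > 1, the factor 2^(−2N) decays exponentially, so the ratio → 0. Substituting N = 23n gives the stated form.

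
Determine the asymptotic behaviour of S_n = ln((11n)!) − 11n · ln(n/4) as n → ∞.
S_n ~ 11n · (ln 44 − 1) + O(ln n)

Stirling: ln((11n)!) = 11n ln(11n) − 11n + O(ln n).
  S_n = 11n ln(11n) − 11n − 11n ln(n/4) + O(ln n)
      = 11n ln(11n) − 11n ln n + 11n ln 4 − 11n + O(ln n)
      = 11n ln 11 + 11n ln 4 − 11n + O(ln n)
      = 11n (ln 44 − 1) + O(ln n).
Numerically ln(44) − 1 ≈ 2.7842.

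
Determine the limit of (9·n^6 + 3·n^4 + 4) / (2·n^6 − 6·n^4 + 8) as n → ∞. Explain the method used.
lim = 9/2

For large n the leading n^6 terms dominate both numerator and denominator. Dividing top and bottom by n^6, every other term tends to 0, leaving 9/2.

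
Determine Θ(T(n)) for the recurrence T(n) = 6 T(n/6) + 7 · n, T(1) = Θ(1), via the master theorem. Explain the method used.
T(n) = Θ(n log n)

log_6 6 = 1, and f(n) = 7 · n = Θ(n^(log_6 6)). This is Case 2 of the master theorem: T(n) = Θ(f(n) · log n) = Θ(n log n).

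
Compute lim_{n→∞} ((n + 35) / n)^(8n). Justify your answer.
lim = e^280

Rewrite as (1 + 35/n)^(8n). By the standard limit (1 + x/n)^n → e^x, we have (1 + 35/n)^n → e^35, and raising to the 8th power gives e^280.
More precisely, ln[(1 + 35/n)^(8n)] = 8n · ln(1 + 35/n) = 8n · (35/n + O(1/n^2)) = 280 + O(1/n) → 280.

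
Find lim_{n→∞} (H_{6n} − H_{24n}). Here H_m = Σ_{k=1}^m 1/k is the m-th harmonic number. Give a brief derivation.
lim = ln(6/24) = −ln 4

Euler-Maclaurin gives H_m = ln m + γ + 1/(2m) + O(1/m^2). The γ and O(1/m) terms cancel in the difference:
  H_{6n} − H_{24n} = ln(6n) − ln(24n) + O(1/n) = ln(6/24) + O(1/n).
Hence the limit is ln(6/24) = −ln 4.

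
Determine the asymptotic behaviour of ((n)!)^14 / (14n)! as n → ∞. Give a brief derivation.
((n)!)^14/(14n)! ~ ((2π·n)^(13/2) / sqrt(14)) · 14^(−14·n)  →  0

Write N = n. Stirling: N! ~ sqrt(2π N)(N/e)^N and (14N)! ~ sqrt(2π·14N)·(14N/e)^(14N).
  (N!)^14/(14N)! ~ (2π N)^(14/2) (N/e)^(14N) / [sqrt(2π·14N) (14N/e)^(14N)]
     = (2π N)^(14/2) / sqrt(2π·14N) · (N/(14N))^(14N)
     = (2π N)^((14−1)/2) / sqrt(14) · 14^(−14N).
Since 14^14 > 1, the factor 14^(−14N) decays exponentially, so the ratio → 0. Substituting N = n gives the stated form.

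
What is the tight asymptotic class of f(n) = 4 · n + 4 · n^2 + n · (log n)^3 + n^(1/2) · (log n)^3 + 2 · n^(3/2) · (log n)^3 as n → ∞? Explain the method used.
f(n) ∈ Θ(n^2)

Compare the terms by growth order. For large n, n^a · (log n)^b dominates n^a' · (log n)^b' iff a > a', or (a = a' and b > b'). Ranking the 5 terms shows the dominant one is 4 · n^2. Hence f(n) ∈ Θ(n^2).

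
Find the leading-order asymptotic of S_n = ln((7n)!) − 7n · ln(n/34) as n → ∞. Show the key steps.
S_n ~ 7n · (ln 238 − 1) + O(ln n)

Stirling: ln((7n)!) = 7n ln(7n) − 7n + O(ln n).
  S_n = 7n ln(7n) − 7n − 7n ln(n/34) + O(ln n)
      = 7n ln(7n) − 7n ln n + 7n ln 34 − 7n + O(ln n)
      = 7n ln 7 + 7n ln 34 − 7n + O(ln n)
      = 7n (ln 238 − 1) + O(ln n).
Numerically ln(238) − 1 ≈ 4.4723.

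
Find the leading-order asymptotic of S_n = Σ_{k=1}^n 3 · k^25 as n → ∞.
S_n ~ 3 · n^26 / 26

By integral comparison (Euler-Maclaurin), Σ_{k=1}^n 3 · k^25 = 3 · ∫_0^n x^25 dx + O(n^25) = 3 · n^26/26 + O(n^25). (Equivalently, Faulhaber's formula gives the same leading term.)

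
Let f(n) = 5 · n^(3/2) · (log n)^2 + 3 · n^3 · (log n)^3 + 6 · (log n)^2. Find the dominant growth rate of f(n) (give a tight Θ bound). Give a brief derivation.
f(n) ∈ Θ(n^3 · (log n)^3)

Compare the terms by growth order. For large n, n^a · (log n)^b dominates n^a' · (log n)^b' iff a > a', or (a = a' and b > b'). Ranking the 3 terms shows the dominant one is 3 · n^3 · (log n)^3. Hence f(n) ∈ Θ(n^3 · (log n)^3).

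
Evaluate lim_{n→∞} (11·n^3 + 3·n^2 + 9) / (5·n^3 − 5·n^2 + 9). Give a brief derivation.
lim = 11/5

For large n the leading n^3 terms dominate both numerator and denominator. Dividing top and bottom by n^3, every other term tends to 0, leaving 11/5.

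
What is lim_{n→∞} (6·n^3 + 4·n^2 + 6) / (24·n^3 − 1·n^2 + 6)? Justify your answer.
lim = 6/24 = 1/4

For large n the leading n^3 terms dominate both numerator and denominator. Dividing top and bottom by n^3, every other term tends to 0, leaving 6/24 = 1/4.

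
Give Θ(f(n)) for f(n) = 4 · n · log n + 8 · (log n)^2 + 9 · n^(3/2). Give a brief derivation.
f(n) ∈ Θ(n^(3/2))

Compare the terms by growth order. For large n, n^a · (log n)^b dominates n^a' · (log n)^b' iff a > a', or (a = a' and b > b'). Ranking the 3 terms shows the dominant one is 9 · n^(3/2). Hence f(n) ∈ Θ(n^(3/2)).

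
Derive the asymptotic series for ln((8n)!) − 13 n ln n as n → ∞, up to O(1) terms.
ln((8n)!) − 13 n ln n = −5 n ln n + 8(ln 8 − 1) n + (1/2) ln(2π·8n) + O(1/n)

Stirling: ln((8n)!) = 8n ln(8n) − 8n + (1/2) ln(2π·8n) + O(1/n).
Expand 8n ln(8n) = 8n (ln n + ln 8) = 8n ln n + 8n ln 8.
Subtract 13n ln n: leading term is (8 − 13) n ln n = −5 n ln n. The next term is 8n ln 8 − 8n = 8(ln 8 − 1) n. Then the (1/2) ln(2π·8n) correction.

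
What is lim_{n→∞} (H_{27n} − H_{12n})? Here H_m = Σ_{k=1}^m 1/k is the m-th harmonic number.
lim = ln(27/12) = ln(9/4)

Euler-Maclaurin gives H_m = ln m + γ + 1/(2m) + O(1/m^2). The γ and O(1/m) terms cancel in the difference:
  H_{27n} − H_{12n} = ln(27n) − ln(12n) + O(1/n) = ln(27/12) + O(1/n).
Hence the limit is ln(27/12) = ln(9/4).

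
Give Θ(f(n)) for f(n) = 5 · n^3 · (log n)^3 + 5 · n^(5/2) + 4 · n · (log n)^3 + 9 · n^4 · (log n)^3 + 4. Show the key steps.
f(n) ∈ Θ(n^4 · (log n)^3)

Compare the terms by growth order. For large n, n^a · (log n)^b dominates n^a' · (log n)^b' iff a > a', or (a = a' and b > b'). Ranking the 5 terms shows the dominant one is 9 · n^4 · (log n)^3. Hence f(n) ∈ Θ(n^4 · (log n)^3).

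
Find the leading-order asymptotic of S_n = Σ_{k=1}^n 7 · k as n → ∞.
S_n ~ 7 · n^2 / 2

By integral comparison (Euler-Maclaurin), Σ_{k=1}^n 7 · k = 7 · ∫_0^n x^1 dx + O(n) = 7 · n^2/2 + O(n). (Equivalently, Faulhaber's formula gives the same leading term.)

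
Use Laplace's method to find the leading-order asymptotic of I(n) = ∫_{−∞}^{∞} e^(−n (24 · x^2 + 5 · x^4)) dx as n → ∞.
I(n) ~ sqrt(π/(24n))

φ(x) = 24 · x^2 + 5 · x^4 has its unique global minimum at x* = 0 (since φ'(x) = 48x + 20x^3 = 0 only at x = 0 for real x with both coefficients positive, and φ → ∞ as |x| → ∞). At x* = 0, φ(0) = 0 and φ''(0) = 48. Laplace's method then gives
  I(n) ~ sqrt(2π / (n · φ''(0))) · e^(−n φ(0)) = sqrt(2π / (48n)) = sqrt(π/(24n)).
The 5 · x^4 term contributes only at subleading order (an O(1/n) relative correction).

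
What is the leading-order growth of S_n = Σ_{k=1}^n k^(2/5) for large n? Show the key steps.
S_n ~ (5/7) · n^(7/5)

Integral comparison: Σ_{k=1}^n k^(2/5) = ∫_0^n x^(2/5) dx + O(n^(2/5)). The integral is n^(1 + 2/5) / (1 + 2/5) = n^((2+5)/5) / ((2+5)/5) = (5/7) · n^(7/5).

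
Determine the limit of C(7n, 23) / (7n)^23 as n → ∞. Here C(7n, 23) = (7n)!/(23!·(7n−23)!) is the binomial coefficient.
lim = 1/23! = 1/25852016738884976640000

With N = 7n → ∞: C(N, 23) / N^23 = [N(N−1)…(N−22)] / (23! · N^23) = (1/23!) · 1 · (1 − 1/(7n)) · … · (1 − 22/(7n)). Each factor → 1 as N → ∞, so the limit is 1/23! = 1/25852016738884976640000.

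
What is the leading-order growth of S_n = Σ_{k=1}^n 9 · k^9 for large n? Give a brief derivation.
S_n ~ 9 · n^10 / 10

By integral comparison (Euler-Maclaurin), Σ_{k=1}^n 9 · k^9 = 9 · ∫_0^n x^9 dx + O(n^9) = 9 · n^10/10 + O(n^9). (Equivalently, Faulhaber's formula gives the same leading term.)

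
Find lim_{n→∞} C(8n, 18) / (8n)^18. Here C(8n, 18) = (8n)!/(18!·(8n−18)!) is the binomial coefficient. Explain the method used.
lim = 1/18! = 1/6402373705728000

With N = 8n → ∞: C(N, 18) / N^18 = [N(N−1)…(N−17)] / (18! · N^18) = (1/18!) · 1 · (1 − 1/(8n)) · … · (1 − 17/(8n)). Each factor → 1 as N → ∞, so the limit is 1/18! = 1/6402373705728000.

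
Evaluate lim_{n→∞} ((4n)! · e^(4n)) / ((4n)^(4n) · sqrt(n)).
lim = sqrt(2π·4)

Stirling: (4n)! ~ sqrt(2π·4n) · (4n/e)^(4n). Hence
  (4n)! · e^(4n) / (4n)^(4n) ~ sqrt(2π·4n).
Dividing by sqrt(n): sqrt(2π·4n) / sqrt(n) = sqrt(2π·4) · n^((1−1)/2), so the limit is sqrt(2π·4).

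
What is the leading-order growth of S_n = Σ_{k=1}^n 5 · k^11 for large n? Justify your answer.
S_n ~ 5 · n^12 / 12

By integral comparison (Euler-Maclaurin), Σ_{k=1}^n 5 · k^11 = 5 · ∫_0^n x^11 dx + O(n^11) = 5 · n^12/12 + O(n^11). (Equivalently, Faulhaber's formula gives the same leading term.)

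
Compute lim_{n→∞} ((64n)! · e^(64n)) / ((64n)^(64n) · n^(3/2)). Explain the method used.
lim = 0

Stirling: (64n)! ~ sqrt(2π·64n) · (64n/e)^(64n). Hence
  (64n)! · e^(64n) / (64n)^(64n) ~ sqrt(2π·64n).
Dividing by n^(3/2): sqrt(2π·64n) / n^(3/2) = sqrt(2π·64) · n^((1−3)/2), so the expression behaves like sqrt(2π·64) · n^((1−3)/2) → 0.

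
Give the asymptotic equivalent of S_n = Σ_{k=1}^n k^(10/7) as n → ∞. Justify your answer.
S_n ~ (7/17) · n^(17/7)

Integral comparison: Σ_{k=1}^n k^(10/7) = ∫_0^n x^(10/7) dx + O(n^(10/7)). The integral is n^(1 + 10/7) / (1 + 10/7) = n^((10+7)/7) / ((10+7)/7) = (7/17) · n^(17/7).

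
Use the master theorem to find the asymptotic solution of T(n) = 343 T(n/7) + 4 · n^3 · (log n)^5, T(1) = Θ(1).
T(n) = Θ(n^3 · (log n)^6)

Here log_7 343 = 3 and f(n) = 4 · n^3 · (log n)^5 = Θ(n^(log_7 343) · (log n)^5). This is the extended Case 2 of the master theorem (f matches the critical exponent up to log factors), giving T(n) = Θ(n^(log_7 343) · (log n)^(5+1)) = Θ(n^3 · (log n)^6).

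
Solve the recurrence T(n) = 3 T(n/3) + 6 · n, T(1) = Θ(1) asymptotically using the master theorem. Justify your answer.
T(n) = Θ(n log n)

log_3 3 = 1, and f(n) = 6 · n = Θ(n^(log_3 3)). This is Case 2 of the master theorem: T(n) = Θ(f(n) · log n) = Θ(n log n).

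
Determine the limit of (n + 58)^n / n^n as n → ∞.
lim = e^58

Rewrite as (1 + 58/n)^(n). By the standard limit (1 + x/n)^n → e^x, we have (1 + 58/n)^n → e^58, and raising to the 1st power gives e^58.
More precisely, ln[(1 + 58/n)^(n)] = n · ln(1 + 58/n) = n · (58/n + O(1/n^2)) = 58 + O(1/n) → 58.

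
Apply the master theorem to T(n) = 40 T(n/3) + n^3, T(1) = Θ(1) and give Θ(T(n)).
T(n) = Θ(n^(log_3 40))

Master theorem: compare f(n) = n^3 to n^(log_3 40) where log_3 40 ≈ 3.358. Since 3 < log_3 40, we have f(n) = O(n^(log_3 40 − ε)) for some ε > 0 — Case 1. Hence T(n) = Θ(n^(log_3 40)).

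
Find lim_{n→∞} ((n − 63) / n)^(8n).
lim = e^(−504)

Rewrite as (1 − 63/n)^(8n). By the standard limit (1 + x/n)^n → e^x, we have (1 − 63/n)^n → e^(−63), and raising to the 8th power gives e^(−504).
More precisely, ln[(1 − 63/n)^(8n)] = 8n · ln(1 − 63/n) = 8n · (-63/n + O(1/n^2)) = -504 + O(1/n) → -504.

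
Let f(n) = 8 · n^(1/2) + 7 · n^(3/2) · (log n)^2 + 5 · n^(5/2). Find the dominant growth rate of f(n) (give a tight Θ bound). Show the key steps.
f(n) ∈ Θ(n^(5/2))

Compare the terms by growth order. For large n, n^a · (log n)^b dominates n^a' · (log n)^b' iff a > a', or (a = a' and b > b'). Ranking the 3 terms shows the dominant one is 5 · n^(5/2). Hence f(n) ∈ Θ(n^(5/2)).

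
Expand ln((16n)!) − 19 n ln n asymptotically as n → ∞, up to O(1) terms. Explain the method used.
ln((16n)!) − 19 n ln n = −3 n ln n + 16(ln 16 − 1) n + (1/2) ln(2π·16n) + O(1/n)

Stirling: ln((16n)!) = 16n ln(16n) − 16n + (1/2) ln(2π·16n) + O(1/n).
Expand 16n ln(16n) = 16n (ln n + ln 16) = 16n ln n + 16n ln 16.
Subtract 19n ln n: leading term is (16 − 19) n ln n = −3 n ln n. The next term is 16n ln 16 − 16n = 16(ln 16 − 1) n. Then the (1/2) ln(2π·16n) correction.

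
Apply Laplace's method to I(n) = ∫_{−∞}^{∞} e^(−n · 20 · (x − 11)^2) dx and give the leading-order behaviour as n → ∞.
I(n) = sqrt(π/(20n))

Here φ(x) = 20 · (x − 11)^2 has its unique minimum at x* = 11 with φ(x*) = 0 and φ''(x*) = 40. Laplace's method gives
  I(n) ~ e^(−n φ(x*)) · sqrt(2π / (n · φ''(x*))) = sqrt(2π / (40n)) = sqrt(π/(20n)).
This is exact: substituting u = (x − 11)·sqrt(20n) gives I(n) = (1/sqrt(20n)) ∫_{−∞}^{∞} e^(−u^2) du = sqrt(π/(20n)).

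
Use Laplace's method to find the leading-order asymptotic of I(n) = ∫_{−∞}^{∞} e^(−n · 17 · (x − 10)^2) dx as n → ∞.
I(n) = sqrt(π/(17n))

Here φ(x) = 17 · (x − 10)^2 has its unique minimum at x* = 10 with φ(x*) = 0 and φ''(x*) = 34. Laplace's method gives
  I(n) ~ e^(−n φ(x*)) · sqrt(2π / (n · φ''(x*))) = sqrt(2π / (34n)) = sqrt(π/(17n)).
This is exact: substituting u = (x − 10)·sqrt(17n) gives I(n) = (1/sqrt(17n)) ∫_{−∞}^{∞} e^(−u^2) du = sqrt(π/(17n)).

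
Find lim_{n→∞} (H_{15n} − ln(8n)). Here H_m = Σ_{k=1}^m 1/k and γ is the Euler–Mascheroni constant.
lim = ln(15/8) + γ

By Euler-Maclaurin, H_m = ln m + γ + O(1/m). So
  H_{15n} − ln(8n) = ln(15n) + γ − ln(8n) + O(1/n)
                       = ln(15/8) + γ + O(1/n).
Hence the limit is ln(15/8) + γ.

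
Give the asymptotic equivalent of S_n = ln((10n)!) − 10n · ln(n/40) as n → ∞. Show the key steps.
S_n ~ 10n · (ln 400 − 1) + O(ln n)

Stirling: ln((10n)!) = 10n ln(10n) − 10n + O(ln n).
  S_n = 10n ln(10n) − 10n − 10n ln(n/40) + O(ln n)
      = 10n ln(10n) − 10n ln n + 10n ln 40 − 10n + O(ln n)
      = 10n ln 10 + 10n ln 40 − 10n + O(ln n)
      = 10n (ln 400 − 1) + O(ln n).
Numerically ln(400) − 1 ≈ 4.9915.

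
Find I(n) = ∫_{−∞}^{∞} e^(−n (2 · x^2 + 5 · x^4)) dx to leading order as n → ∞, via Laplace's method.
I(n) ~ sqrt(π/(2n))

φ(x) = 2 · x^2 + 5 · x^4 has its unique global minimum at x* = 0 (since φ'(x) = 4x + 20x^3 = 0 only at x = 0 for real x with both coefficients positive, and φ → ∞ as |x| → ∞). At x* = 0, φ(0) = 0 and φ''(0) = 4. Laplace's method then gives
  I(n) ~ sqrt(2π / (n · φ''(0))) · e^(−n φ(0)) = sqrt(2π / (4n)) = sqrt(π/(2n)).
The 5 · x^4 term contributes only at subleading order (an O(1/n) relative correction).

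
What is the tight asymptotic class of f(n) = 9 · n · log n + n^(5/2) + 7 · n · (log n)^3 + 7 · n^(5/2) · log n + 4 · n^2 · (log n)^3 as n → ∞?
f(n) ∈ Θ(n^(5/2) · log n)

Compare the terms by growth order. For large n, n^a · (log n)^b dominates n^a' · (log n)^b' iff a > a', or (a = a' and b > b'). Ranking the 5 terms shows the dominant one is 7 · n^(5/2) · log n. Hence f(n) ∈ Θ(n^(5/2) · log n).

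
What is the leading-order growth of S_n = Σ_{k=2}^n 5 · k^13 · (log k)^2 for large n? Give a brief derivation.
S_n ~ 5 · n^14 · (log n)^2 / 14

By integral comparison, S_n = ∫_1^n 5 · x^13 · (log x)^2 dx + O(n^13 · (log n)^2). For the integral, the leading term of ∫_1^n x^13 (log x)^2 dx is n^14/14 · (log n)^2 (by repeated integration by parts; each step lowers the log-exponent and produces a relatively O(1/log n) correction). Hence S_n ~ 5 · n^14 · (log n)^2 / 14.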